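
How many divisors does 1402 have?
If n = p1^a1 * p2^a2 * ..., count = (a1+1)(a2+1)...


1402 = 2^1 × 701^1
d(1402) = (1+1) × (1+1) = 4

4 divisors


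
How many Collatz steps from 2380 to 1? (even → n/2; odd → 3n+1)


2380 → 1190 → 595 → 1786 → 893 → 2680 → 1340 → 670 → 335 → 1006 → 503 → 1510 → 755 → 2266 → 1133 → 3400 → 1700 → 850 → 425 → 1276 → 638 → 319 → 958 → 479 → 1438 → 719 → 2158 → 1079 → 3238 → 1619 → 4858 → 2429 → 7288 → 3644 → 1822 → 911 → 2734 → 1367 → 4102 → 2051 → 6154 → 3077 → 9232 → 4616 → 2308 → 1154 → 577 → 1732 → 866 → 433 → 1300 → 650 → 325 → 976 → 488 → 244 → 122 → 61 → 184 → 92 → 46 → 23 → 70 → 35 → 106 → 53 → 160 → 80 → 40 → 20 → 10 → 5 → 16 → 8 → 4 → 2 → 1
Total steps = 76

76 steps


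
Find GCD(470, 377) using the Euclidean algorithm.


470 = 1 * 377 + 93
377 = 4 * 93 + 5
93 = 18 * 5 + 3
5 = 1 * 3 + 2
3 = 1 * 2 + 1
2 = 2 * 1 + 0
GCD = 1


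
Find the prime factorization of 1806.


1806 / 2 = 903
903 / 3 = 301
301 / 7 = 43
43 / 43 = 1
1806 = 2 × 3 × 7 × 43


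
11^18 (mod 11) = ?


11^1 mod 11 = 0
11^2 mod 11 = 0
11^3 mod 11 = 0
11^4 mod 11 = 0
11^5 mod 11 = 0
11^6 mod 11 = 0
11^7 mod 11 = 0
11^8 mod 11 = 0
11^9 mod 11 = 0
11^10 mod 11 = 0
11^11 mod 11 = 0
11^12 mod 11 = 0
11^13 mod 11 = 0
11^14 mod 11 = 0
11^15 mod 11 = 0
11^16 mod 11 = 0
11^17 mod 11 = 0
11^18 mod 11 = 0


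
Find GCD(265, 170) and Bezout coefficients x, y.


Tabular extended Euclidean (each row: r = 265*s + 170*t):
r=265, s=1, t=0
r=170, s=0, t=1
q=1: r=95, s=1, t=-1   [265*(1) + 170*(-1) = 95]
q=1: r=75, s=-1, t=2   [265*(-1) + 170*(2) = 75]
q=1: r=20, s=2, t=-3   [265*(2) + 170*(-3) = 20]
q=3: r=15, s=-7, t=11   [265*(-7) + 170*(11) = 15]
q=1: r=5, s=9, t=-14   [265*(9) + 170*(-14) = 5]
q=3: r=0, s=-34, t=53   [265*(-34) + 170*(53) = 0]
GCD = 5; from the row with r=5: x=9, y=-14
Check: 265*(9) + 170*(-14) = 2385 - 2380 = 5

GCD = 5, x = 9, y = -14


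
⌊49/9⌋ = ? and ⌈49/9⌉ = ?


49/9 = 5.4444
floor = 5
ceil = 6

floor = 5, ceil = 6


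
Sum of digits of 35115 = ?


3 + 5 + 1 + 1 + 5 = 15


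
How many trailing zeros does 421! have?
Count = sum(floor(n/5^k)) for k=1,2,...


floor(421/5) = 84
floor(421/25) = 16
floor(421/125) = 3
Total = 103

103 trailing zeros


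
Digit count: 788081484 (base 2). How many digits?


788081484 in base 2 = 101110111110010010101101001100
Number of digits = 30

30 digits (base 2)


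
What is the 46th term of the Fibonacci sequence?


Sequence: 1, 1, 2, 3, 5, 8, 13, 21, 34, 55, 89, 144, 233, 377, 610, 987, 1597, 2584, 4181, 6765, 10946, 17711, 28657, 46368, 75025, 121393, 196418, 317811, 514229, 832040, 1346269, 2178309, 3524578, 5702887, 9227465, 14930352, 24157817, 39088169, 63245986, 102334155, 165580141, 267914296, 433494437, 701408733, 1134903170, 1836311903
F(46) = 1836311903


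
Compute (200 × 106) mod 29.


200 × 106 = 21200
21200 mod 29 = 1


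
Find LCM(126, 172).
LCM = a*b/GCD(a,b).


GCD(126, 172) = 2
LCM = 126*172/2 = 21672/2 = 10836

LCM = 10836


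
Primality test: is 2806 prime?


2806 / 2 = 1403 (exact division)
2806 is NOT prime.

No, 2806 is not prime


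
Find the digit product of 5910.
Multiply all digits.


5 × 9 × 1 × 0 = 0


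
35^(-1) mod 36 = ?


Use the extended Euclidean algorithm on (36, 35); each row r = 36*s + 35*t:
r=36, s=1, t=0
r=35, s=0, t=1
q=1: r=1, s=1, t=-1   [36*(1) + 35*(-1) = 1]
q=35: r=0, s=-35, t=36   [36*(-35) + 35*(36) = 0]
GCD = 1 with t = -1, so 35*(-1) ≡ 1 (mod 36)
Inverse = -1 mod 36 = 35
Check: 35 * 35 = 1225 ≡ 1 (mod 36)

35^(-1) ≡ 35 (mod 36)


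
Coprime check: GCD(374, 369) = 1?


Euclidean algorithm:
374 = 1 * 369 + 5
369 = 73 * 5 + 4
5 = 1 * 4 + 1
4 = 4 * 1 + 0
GCD(374, 369) = 1

Yes, coprime (GCD = 1)


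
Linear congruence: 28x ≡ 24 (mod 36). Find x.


GCD(28, 36) = 4 divides 24
Divide: 7x ≡ 6 (mod 9)
x ≡ 6 (mod 9)


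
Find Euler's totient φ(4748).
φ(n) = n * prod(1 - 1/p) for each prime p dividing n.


4748 = 2^2 × 1187
Prime factors: 2, 1187
φ(4748) = 4748 × (1-1/2) × (1-1/1187)
= 4748 × 1/2 × 1186/1187 = 2372

φ(4748) = 2372


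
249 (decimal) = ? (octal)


249 (base 10) = 249 (decimal)
249 (decimal) = 371 (base 8)


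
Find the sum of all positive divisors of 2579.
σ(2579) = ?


Divisors of 2579: 1, 2579
Sum = 1 + 2579 = 2580

σ(2579) = 2580


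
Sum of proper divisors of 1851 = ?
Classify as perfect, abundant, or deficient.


Proper divisors: 1, 3, 617
Sum = 1 + 3 + 617 = 621
621 < 1851 → deficient

s(1851) = 621 (deficient)


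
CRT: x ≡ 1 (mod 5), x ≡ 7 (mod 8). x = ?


M = 5*8 = 40
M1 = M/5 = 8, M2 = M/8 = 5
M1^(-1) mod 5 = 2, M2^(-1) mod 8 = 5
x = 1*8*2 + 7*5*5 = 191
191 mod 40 = 31
Check: 31 mod 5 = 1 ✓, 31 mod 8 = 7 ✓

x ≡ 31 (mod 40)


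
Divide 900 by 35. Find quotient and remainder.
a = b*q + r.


900 = 35 * 25 + 25
Check: 875 + 25 = 900

q = 25, r = 25


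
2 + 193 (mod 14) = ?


2 + 193 = 195
195 mod 14 = 13


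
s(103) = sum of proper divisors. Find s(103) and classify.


Proper divisors: 1
Sum = 1 = 1
1 < 103 → deficient

s(103) = 1 (deficient)


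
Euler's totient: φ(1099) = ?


1099 = 7 × 157
Prime factors: 7, 157
φ(1099) = 1099 × (1-1/7) × (1-1/157)
= 1099 × 6/7 × 156/157 = 936

φ(1099) = 936


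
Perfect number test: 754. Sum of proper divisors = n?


Proper divisors of 754: 1, 2, 13, 26, 29, 58, 377
Sum = 1 + 2 + 13 + 26 + 29 + 58 + 377 = 506

No, 754 is not perfect (506 ≠ 754)


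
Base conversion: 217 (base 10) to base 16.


217 (base 10) = 217 (decimal)
217 (decimal) = D9 (base 16)


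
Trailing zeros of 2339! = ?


floor(2339/5) = 467
floor(2339/25) = 93
floor(2339/125) = 18
floor(2339/625) = 3
Total = 581

581 trailing zeros


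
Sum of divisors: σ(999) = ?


Divisors of 999: 1, 3, 9, 27, 37, 111, 333, 999
Sum = 1 + 3 + 9 + 27 + 37 + 111 + 333 + 999 = 1520

σ(999) = 1520


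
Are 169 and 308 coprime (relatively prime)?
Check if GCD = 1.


Euclidean algorithm:
308 = 1 * 169 + 139
169 = 1 * 139 + 30
139 = 4 * 30 + 19
30 = 1 * 19 + 11
19 = 1 * 11 + 8
11 = 1 * 8 + 3
8 = 2 * 3 + 2
3 = 1 * 2 + 1
2 = 2 * 1 + 0
GCD(169, 308) = 1

Yes, coprime (GCD = 1)


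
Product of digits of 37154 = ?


3 × 7 × 1 × 5 × 4 = 420


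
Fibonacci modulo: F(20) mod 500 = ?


F(k) mod 500 for k=1..20:
1, 1, 2, 3, 5, 8, 13, 21, 34, 55, 89, 144, 233, 377, 110, 487, 97, 84, 181, 265
F(20) mod 500 = 265


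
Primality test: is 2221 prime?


Check divisors up to sqrt(2221) = 47.1275
No divisors found.
2221 is prime.

Yes, 2221 is prime


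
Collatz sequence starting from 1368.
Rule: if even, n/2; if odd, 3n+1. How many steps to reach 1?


1368 → 684 → 342 → 171 → 514 → 257 → 772 → 386 → 193 → 580 → 290 → 145 → 436 → 218 → 109 → 328 → 164 → 82 → 41 → 124 → 62 → 31 → 94 → 47 → 142 → 71 → 214 → 107 → 322 → 161 → 484 → 242 → 121 → 364 → 182 → 91 → 274 → 137 → 412 → 206 → 103 → 310 → 155 → 466 → 233 → 700 → 350 → 175 → 526 → 263 → 790 → 395 → 1186 → 593 → 1780 → 890 → 445 → 1336 → 668 → 334 → 167 → 502 → 251 → 754 → 377 → 1132 → 566 → 283 → 850 → 425 → 1276 → 638 → 319 → 958 → 479 → 1438 → 719 → 2158 → 1079 → 3238 → 1619 → 4858 → 2429 → 7288 → 3644 → 1822 → 911 → 2734 → 1367 → 4102 → 2051 → 6154 → 3077 → 9232 → 4616 → 2308 → 1154 → 577 → 1732 → 866 → 433 → 1300 → 650 → 325 → 976 → 488 → 244 → 122 → 61 → 184 → 92 → 46 → 23 → 70 → 35 → 106 → 53 → 160 → 80 → 40 → 20 → 10 → 5 → 16 → 8 → 4 → 2 → 1
Total steps = 127

127 steps


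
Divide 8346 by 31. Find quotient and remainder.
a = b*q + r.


8346 = 31 * 269 + 7
Check: 8339 + 7 = 8346

q = 269, r = 7


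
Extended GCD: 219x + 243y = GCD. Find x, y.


Tabular extended Euclidean (each row: r = 219*s + 243*t):
r=219, s=1, t=0
r=243, s=0, t=1
q=0: r=219, s=1, t=0   [219*(1) + 243*(0) = 219]
q=1: r=24, s=-1, t=1   [219*(-1) + 243*(1) = 24]
q=9: r=3, s=10, t=-9   [219*(10) + 243*(-9) = 3]
q=8: r=0, s=-81, t=73   [219*(-81) + 243*(73) = 0]
GCD = 3; from the row with r=3: x=10, y=-9
Check: 219*(10) + 243*(-9) = 2190 - 2187 = 3

GCD = 3, x = 10, y = -9


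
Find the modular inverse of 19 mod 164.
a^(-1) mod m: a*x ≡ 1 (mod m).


Use the extended Euclidean algorithm on (164, 19); each row r = 164*s + 19*t:
r=164, s=1, t=0
r=19, s=0, t=1
q=8: r=12, s=1, t=-8   [164*(1) + 19*(-8) = 12]
q=1: r=7, s=-1, t=9   [164*(-1) + 19*(9) = 7]
q=1: r=5, s=2, t=-17   [164*(2) + 19*(-17) = 5]
q=1: r=2, s=-3, t=26   [164*(-3) + 19*(26) = 2]
q=2: r=1, s=8, t=-69   [164*(8) + 19*(-69) = 1]
q=2: r=0, s=-19, t=164   [164*(-19) + 19*(164) = 0]
GCD = 1 with t = -69, so 19*(-69) ≡ 1 (mod 164)
Inverse = -69 mod 164 = 95
Check: 19 * 95 = 1805 ≡ 1 (mod 164)

19^(-1) ≡ 95 (mod 164)


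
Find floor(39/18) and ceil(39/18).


39/18 = 2.1667
floor = 2
ceil = 3

floor = 2, ceil = 3


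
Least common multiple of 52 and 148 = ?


GCD(52, 148) = 4
LCM = 52*148/4 = 7696/4 = 1924

LCM = 1924


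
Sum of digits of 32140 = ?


3 + 2 + 1 + 4 + 0 = 10


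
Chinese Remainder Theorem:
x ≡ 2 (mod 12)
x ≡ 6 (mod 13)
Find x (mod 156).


M = 12*13 = 156
M1 = M/12 = 13, M2 = M/13 = 12
M1^(-1) mod 12 = 1, M2^(-1) mod 13 = 12
x = 2*13*1 + 6*12*12 = 890
890 mod 156 = 110
Check: 110 mod 12 = 2 ✓, 110 mod 13 = 6 ✓

x ≡ 110 (mod 156)


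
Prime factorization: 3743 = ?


3743 / 19 = 197
197 / 197 = 1
3743 = 19 × 197


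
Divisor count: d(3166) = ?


3166 = 2^1 × 1583^1
d(3166) = (1+1) × (1+1) = 4

4 divisors


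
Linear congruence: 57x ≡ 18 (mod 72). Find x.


GCD(57, 72) = 3 divides 18
Divide: 19x ≡ 6 (mod 24)
x ≡ 18 (mod 24)


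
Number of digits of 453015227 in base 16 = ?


453015227 in base 16 = 1B0076BB
Number of digits = 8

8 digits (base 16)


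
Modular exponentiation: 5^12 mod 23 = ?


5^1 mod 23 = 5
5^2 mod 23 = 2
5^3 mod 23 = 10
5^4 mod 23 = 4
5^5 mod 23 = 20
5^6 mod 23 = 8
5^7 mod 23 = 17
5^8 mod 23 = 16
5^9 mod 23 = 11
5^10 mod 23 = 9
5^11 mod 23 = 22
5^12 mod 23 = 18


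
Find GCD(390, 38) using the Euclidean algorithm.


390 = 10 * 38 + 10
38 = 3 * 10 + 8
10 = 1 * 8 + 2
8 = 4 * 2 + 0
GCD = 2


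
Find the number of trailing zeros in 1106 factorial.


floor(1106/5) = 221
floor(1106/25) = 44
floor(1106/125) = 8
floor(1106/625) = 1
Total = 274

274 trailing zeros


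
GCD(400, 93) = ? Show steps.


400 = 4 * 93 + 28
93 = 3 * 28 + 9
28 = 3 * 9 + 1
9 = 9 * 1 + 0
GCD = 1


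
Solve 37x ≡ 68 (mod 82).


GCD(37, 82) = 1, unique solution
a^(-1) mod 82 = 51
x = 51 * 68 mod 82 = 24

x ≡ 24 (mod 82)


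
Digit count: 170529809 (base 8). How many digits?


170529809 in base 8 = 1212412021
Number of digits = 10

10 digits (base 8)


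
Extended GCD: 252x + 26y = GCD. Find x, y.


Tabular extended Euclidean (each row: r = 252*s + 26*t):
r=252, s=1, t=0
r=26, s=0, t=1
q=9: r=18, s=1, t=-9   [252*(1) + 26*(-9) = 18]
q=1: r=8, s=-1, t=10   [252*(-1) + 26*(10) = 8]
q=2: r=2, s=3, t=-29   [252*(3) + 26*(-29) = 2]
q=4: r=0, s=-13, t=126   [252*(-13) + 26*(126) = 0]
GCD = 2; from the row with r=2: x=3, y=-29
Check: 252*(3) + 26*(-29) = 756 - 754 = 2

GCD = 2, x = 3, y = -29


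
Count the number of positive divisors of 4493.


4493 = 4493^1
d(4493) = (1+1) = 2

2 divisors


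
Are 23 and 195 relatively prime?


Euclidean algorithm:
195 = 8 * 23 + 11
23 = 2 * 11 + 1
11 = 11 * 1 + 0
GCD(23, 195) = 1

Yes, coprime (GCD = 1)


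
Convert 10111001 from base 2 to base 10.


10111001 (base 2) = 185 (decimal)
185 (decimal) = 185 (base 10)


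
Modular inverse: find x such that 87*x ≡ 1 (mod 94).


Use the extended Euclidean algorithm on (94, 87); each row r = 94*s + 87*t:
r=94, s=1, t=0
r=87, s=0, t=1
q=1: r=7, s=1, t=-1   [94*(1) + 87*(-1) = 7]
q=12: r=3, s=-12, t=13   [94*(-12) + 87*(13) = 3]
q=2: r=1, s=25, t=-27   [94*(25) + 87*(-27) = 1]
q=3: r=0, s=-87, t=94   [94*(-87) + 87*(94) = 0]
GCD = 1 with t = -27, so 87*(-27) ≡ 1 (mod 94)
Inverse = -27 mod 94 = 67
Check: 87 * 67 = 5829 ≡ 1 (mod 94)

87^(-1) ≡ 67 (mod 94)


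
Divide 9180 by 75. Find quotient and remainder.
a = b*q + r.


9180 = 75 * 122 + 30
Check: 9150 + 30 = 9180

q = 122, r = 30


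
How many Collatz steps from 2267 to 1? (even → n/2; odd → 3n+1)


2267 → 6802 → 3401 → 10204 → 5102 → 2551 → 7654 → 3827 → 11482 → 5741 → 17224 → 8612 → 4306 → 2153 → 6460 → 3230 → 1615 → 4846 → 2423 → 7270 → 3635 → 10906 → 5453 → 16360 → 8180 → 4090 → 2045 → 6136 → 3068 → 1534 → 767 → 2302 → 1151 → 3454 → 1727 → 5182 → 2591 → 7774 → 3887 → 11662 → 5831 → 17494 → 8747 → 26242 → 13121 → 39364 → 19682 → 9841 → 29524 → 14762 → 7381 → 22144 → 11072 → 5536 → 2768 → 1384 → 692 → 346 → 173 → 520 → 260 → 130 → 65 → 196 → 98 → 49 → 148 → 74 → 37 → 112 → 56 → 28 → 14 → 7 → 22 → 11 → 34 → 17 → 52 → 26 → 13 → 40 → 20 → 10 → 5 → 16 → 8 → 4 → 2 → 1
Total steps = 89

89 steps


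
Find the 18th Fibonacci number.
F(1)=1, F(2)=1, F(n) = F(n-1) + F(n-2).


Sequence: 1, 1, 2, 3, 5, 8, 13, 21, 34, 55, 89, 144, 233, 377, 610, 987, 1597, 2584
F(18) = 2584


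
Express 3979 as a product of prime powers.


3979 / 23 = 173
173 / 173 = 1
3979 = 23 × 173


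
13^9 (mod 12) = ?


13^1 mod 12 = 1
13^2 mod 12 = 1
13^3 mod 12 = 1
13^4 mod 12 = 1
13^5 mod 12 = 1
13^6 mod 12 = 1
13^7 mod 12 = 1
13^8 mod 12 = 1
13^9 mod 12 = 1


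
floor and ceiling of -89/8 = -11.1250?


-89/8 = -11.1250
floor = -12
ceil = -11

floor = -12, ceil = -11


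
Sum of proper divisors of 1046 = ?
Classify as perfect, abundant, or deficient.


Proper divisors: 1, 2, 523
Sum = 1 + 2 + 523 = 526
526 < 1046 → deficient

s(1046) = 526 (deficient)


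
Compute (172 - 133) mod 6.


172 - 133 = 39
39 mod 6 = 3


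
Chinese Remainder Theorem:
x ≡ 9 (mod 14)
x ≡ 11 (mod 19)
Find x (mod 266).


M = 14*19 = 266
M1 = M/14 = 19, M2 = M/19 = 14
M1^(-1) mod 14 = 3, M2^(-1) mod 19 = 15
x = 9*19*3 + 11*14*15 = 2823
2823 mod 266 = 163
Check: 163 mod 14 = 9 ✓, 163 mod 19 = 11 ✓

x ≡ 163 (mod 266)


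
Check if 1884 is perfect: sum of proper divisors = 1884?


Proper divisors of 1884: 1, 2, 3, 4, 6, 12, 157, 314, 471, 628, 942
Sum = 1 + 2 + 3 + 4 + 6 + 12 + 157 + 314 + 471 + 628 + 942 = 2540

No, 1884 is not perfect (2540 ≠ 1884)


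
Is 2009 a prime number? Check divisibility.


2009 / 7 = 287 (exact division)
2009 is NOT prime.

No, 2009 is not prime


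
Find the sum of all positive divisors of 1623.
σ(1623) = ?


Divisors of 1623: 1, 3, 541, 1623
Sum = 1 + 3 + 541 + 1623 = 2168

σ(1623) = 2168


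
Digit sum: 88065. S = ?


8 + 8 + 0 + 6 + 5 = 27


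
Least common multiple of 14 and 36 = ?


GCD(14, 36) = 2
LCM = 14*36/2 = 504/2 = 252

LCM = 252


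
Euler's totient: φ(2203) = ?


2203 = 2203
Prime factors: 2203
φ(2203) = 2203 × (1-1/2203)
= 2203 × 2202/2203 = 2202

φ(2203) = 2202


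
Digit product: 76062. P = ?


7 × 6 × 0 × 6 × 2 = 0


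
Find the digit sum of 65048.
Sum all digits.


6 + 5 + 0 + 4 + 8 = 23


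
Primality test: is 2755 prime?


2755 / 5 = 551 (exact division)
2755 is NOT prime.

No, 2755 is not prime


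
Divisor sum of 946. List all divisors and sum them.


Divisors of 946: 1, 2, 11, 22, 43, 86, 473, 946
Sum = 1 + 2 + 11 + 22 + 43 + 86 + 473 + 946 = 1584

σ(946) = 1584


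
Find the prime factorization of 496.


496 / 2 = 248
248 / 2 = 124
124 / 2 = 62
62 / 2 = 31
31 / 31 = 1
496 = 2^4 × 31


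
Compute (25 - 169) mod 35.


25 - 169 = -144
-144 mod 35 = 31


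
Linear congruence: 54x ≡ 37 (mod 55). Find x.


GCD(54, 55) = 1, unique solution
a^(-1) mod 55 = 54
x = 54 * 37 mod 55 = 18

x ≡ 18 (mod 55)


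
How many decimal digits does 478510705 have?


478510705 has 9 digits in base 10
floor(log10(478510705)) + 1 = floor(8.6799) + 1 = 9

9 digits (base 10)


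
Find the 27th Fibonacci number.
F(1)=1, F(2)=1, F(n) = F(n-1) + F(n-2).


Sequence: 1, 1, 2, 3, 5, 8, 13, 21, 34, 55, 89, 144, 233, 377, 610, 987, 1597, 2584, 4181, 6765, 10946, 17711, 28657, 46368, 75025, 121393, 196418
F(27) = 196418


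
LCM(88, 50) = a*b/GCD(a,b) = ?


GCD(88, 50) = 2
LCM = 88*50/2 = 4400/2 = 2200

LCM = 2200


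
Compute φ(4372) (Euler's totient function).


4372 = 2^2 × 1093
Prime factors: 2, 1093
φ(4372) = 4372 × (1-1/2) × (1-1/1093)
= 4372 × 1/2 × 1092/1093 = 2184

φ(4372) = 2184


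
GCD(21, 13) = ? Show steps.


21 = 1 * 13 + 8
13 = 1 * 8 + 5
8 = 1 * 5 + 3
5 = 1 * 3 + 2
3 = 1 * 2 + 1
2 = 2 * 1 + 0
GCD = 1


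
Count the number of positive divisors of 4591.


4591 = 4591^1
d(4591) = (1+1) = 2

2 divisors


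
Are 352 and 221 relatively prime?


Euclidean algorithm:
352 = 1 * 221 + 131
221 = 1 * 131 + 90
131 = 1 * 90 + 41
90 = 2 * 41 + 8
41 = 5 * 8 + 1
8 = 8 * 1 + 0
GCD(352, 221) = 1

Yes, coprime (GCD = 1)


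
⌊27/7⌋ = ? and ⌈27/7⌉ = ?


27/7 = 3.8571
floor = 3
ceil = 4

floor = 3, ceil = 4


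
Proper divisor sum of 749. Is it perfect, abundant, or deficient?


Proper divisors: 1, 7, 107
Sum = 1 + 7 + 107 = 115
115 < 749 → deficient

s(749) = 115 (deficient)


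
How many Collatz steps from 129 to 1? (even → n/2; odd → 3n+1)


129 → 388 → 194 → 97 → 292 → 146 → 73 → 220 → 110 → 55 → 166 → 83 → 250 → 125 → 376 → 188 → 94 → 47 → 142 → 71 → 214 → 107 → 322 → 161 → 484 → 242 → 121 → 364 → 182 → 91 → 274 → 137 → 412 → 206 → 103 → 310 → 155 → 466 → 233 → 700 → 350 → 175 → 526 → 263 → 790 → 395 → 1186 → 593 → 1780 → 890 → 445 → 1336 → 668 → 334 → 167 → 502 → 251 → 754 → 377 → 1132 → 566 → 283 → 850 → 425 → 1276 → 638 → 319 → 958 → 479 → 1438 → 719 → 2158 → 1079 → 3238 → 1619 → 4858 → 2429 → 7288 → 3644 → 1822 → 911 → 2734 → 1367 → 4102 → 2051 → 6154 → 3077 → 9232 → 4616 → 2308 → 1154 → 577 → 1732 → 866 → 433 → 1300 → 650 → 325 → 976 → 488 → 244 → 122 → 61 → 184 → 92 → 46 → 23 → 70 → 35 → 106 → 53 → 160 → 80 → 40 → 20 → 10 → 5 → 16 → 8 → 4 → 2 → 1
Total steps = 121

121 steps


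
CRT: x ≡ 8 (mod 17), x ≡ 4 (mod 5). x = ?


M = 17*5 = 85
M1 = M/17 = 5, M2 = M/5 = 17
M1^(-1) mod 17 = 7, M2^(-1) mod 5 = 3
x = 8*5*7 + 4*17*3 = 484
484 mod 85 = 59
Check: 59 mod 17 = 8 ✓, 59 mod 5 = 4 ✓

x ≡ 59 (mod 85)


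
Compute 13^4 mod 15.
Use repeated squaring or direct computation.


13^1 mod 15 = 13
13^2 mod 15 = 4
13^3 mod 15 = 7
13^4 mod 15 = 1


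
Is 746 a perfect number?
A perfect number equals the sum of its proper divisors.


Proper divisors of 746: 1, 2, 373
Sum = 1 + 2 + 373 = 376

No, 746 is not perfect (376 ≠ 746)


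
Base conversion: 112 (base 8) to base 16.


112 (base 8) = 74 (decimal)
74 (decimal) = 4A (base 16)


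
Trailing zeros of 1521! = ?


floor(1521/5) = 304
floor(1521/25) = 60
floor(1521/125) = 12
floor(1521/625) = 2
Total = 378

378 trailing zeros


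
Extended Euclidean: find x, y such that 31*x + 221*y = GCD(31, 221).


Tabular extended Euclidean (each row: r = 31*s + 221*t):
r=31, s=1, t=0
r=221, s=0, t=1
q=0: r=31, s=1, t=0   [31*(1) + 221*(0) = 31]
q=7: r=4, s=-7, t=1   [31*(-7) + 221*(1) = 4]
q=7: r=3, s=50, t=-7   [31*(50) + 221*(-7) = 3]
q=1: r=1, s=-57, t=8   [31*(-57) + 221*(8) = 1]
q=3: r=0, s=221, t=-31   [31*(221) + 221*(-31) = 0]
GCD = 1; from the row with r=1: x=-57, y=8
Check: 31*(-57) + 221*(8) = -1767 + 1768 = 1

GCD = 1, x = -57, y = 8


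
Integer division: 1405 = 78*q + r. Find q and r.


1405 = 78 * 18 + 1
Check: 1404 + 1 = 1405

q = 18, r = 1


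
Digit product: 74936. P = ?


7 × 4 × 9 × 3 × 6 = 4536


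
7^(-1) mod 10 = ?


Use the extended Euclidean algorithm on (10, 7); each row r = 10*s + 7*t:
r=10, s=1, t=0
r=7, s=0, t=1
q=1: r=3, s=1, t=-1   [10*(1) + 7*(-1) = 3]
q=2: r=1, s=-2, t=3   [10*(-2) + 7*(3) = 1]
q=3: r=0, s=7, t=-10   [10*(7) + 7*(-10) = 0]
GCD = 1 with t = 3, so 7*(3) ≡ 1 (mod 10)
Inverse = 3 mod 10 = 3
Check: 7 * 3 = 21 ≡ 1 (mod 10)

7^(-1) ≡ 3 (mod 10)


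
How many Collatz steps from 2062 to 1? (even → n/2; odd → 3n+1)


2062 → 1031 → 3094 → 1547 → 4642 → 2321 → 6964 → 3482 → 1741 → 5224 → 2612 → 1306 → 653 → 1960 → 980 → 490 → 245 → 736 → 368 → 184 → 92 → 46 → 23 → 70 → 35 → 106 → 53 → 160 → 80 → 40 → 20 → 10 → 5 → 16 → 8 → 4 → 2 → 1
Total steps = 37

37 steps


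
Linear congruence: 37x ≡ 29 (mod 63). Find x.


GCD(37, 63) = 1, unique solution
a^(-1) mod 63 = 46
x = 46 * 29 mod 63 = 11

x ≡ 11 (mod 63)


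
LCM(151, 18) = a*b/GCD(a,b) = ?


GCD(151, 18) = 1
LCM = 151*18/1 = 2718/1 = 2718

LCM = 2718


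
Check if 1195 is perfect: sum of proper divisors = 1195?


Proper divisors of 1195: 1, 5, 239
Sum = 1 + 5 + 239 = 245

No, 1195 is not perfect (245 ≠ 1195)


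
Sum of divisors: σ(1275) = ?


Divisors of 1275: 1, 3, 5, 15, 17, 25, 51, 75, 85, 255, 425, 1275
Sum = 1 + 3 + 5 + 15 + 17 + 25 + 51 + 75 + 85 + 255 + 425 + 1275 = 2232

σ(1275) = 2232


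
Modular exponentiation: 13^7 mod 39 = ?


13^1 mod 39 = 13
13^2 mod 39 = 13
13^3 mod 39 = 13
13^4 mod 39 = 13
13^5 mod 39 = 13
13^6 mod 39 = 13
13^7 mod 39 = 13


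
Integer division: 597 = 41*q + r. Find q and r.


597 = 41 * 14 + 23
Check: 574 + 23 = 597

q = 14, r = 23


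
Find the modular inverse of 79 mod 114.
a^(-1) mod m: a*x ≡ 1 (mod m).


Use the extended Euclidean algorithm on (114, 79); each row r = 114*s + 79*t:
r=114, s=1, t=0
r=79, s=0, t=1
q=1: r=35, s=1, t=-1   [114*(1) + 79*(-1) = 35]
q=2: r=9, s=-2, t=3   [114*(-2) + 79*(3) = 9]
q=3: r=8, s=7, t=-10   [114*(7) + 79*(-10) = 8]
q=1: r=1, s=-9, t=13   [114*(-9) + 79*(13) = 1]
q=8: r=0, s=79, t=-114   [114*(79) + 79*(-114) = 0]
GCD = 1 with t = 13, so 79*(13) ≡ 1 (mod 114)
Inverse = 13 mod 114 = 13
Check: 79 * 13 = 1027 ≡ 1 (mod 114)

79^(-1) ≡ 13 (mod 114)


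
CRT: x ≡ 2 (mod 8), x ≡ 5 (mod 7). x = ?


M = 8*7 = 56
M1 = M/8 = 7, M2 = M/7 = 8
M1^(-1) mod 8 = 7, M2^(-1) mod 7 = 1
x = 2*7*7 + 5*8*1 = 138
138 mod 56 = 26
Check: 26 mod 8 = 2 ✓, 26 mod 7 = 5 ✓

x ≡ 26 (mod 56)


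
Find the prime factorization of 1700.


1700 / 2 = 850
850 / 2 = 425
425 / 5 = 85
85 / 5 = 17
17 / 17 = 1
1700 = 2^2 × 5^2 × 17


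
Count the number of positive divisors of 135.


135 = 3^3 × 5^1
d(135) = (3+1) × (1+1) = 8

8 divisors


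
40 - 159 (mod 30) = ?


40 - 159 = -119
-119 mod 30 = 1


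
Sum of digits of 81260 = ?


8 + 1 + 2 + 6 + 0 = 17


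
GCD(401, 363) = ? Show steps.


401 = 1 * 363 + 38
363 = 9 * 38 + 21
38 = 1 * 21 + 17
21 = 1 * 17 + 4
17 = 4 * 4 + 1
4 = 4 * 1 + 0
GCD = 1


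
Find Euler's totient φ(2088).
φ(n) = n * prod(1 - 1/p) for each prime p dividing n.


2088 = 2^3 × 3^2 × 29
Prime factors: 2, 3, 29
φ(2088) = 2088 × (1-1/2) × (1-1/3) × (1-1/29)
= 2088 × 1/2 × 2/3 × 28/29 = 672

φ(2088) = 672


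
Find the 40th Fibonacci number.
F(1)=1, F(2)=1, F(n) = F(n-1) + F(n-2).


Sequence: 1, 1, 2, 3, 5, 8, 13, 21, 34, 55, 89, 144, 233, 377, 610, 987, 1597, 2584, 4181, 6765, 10946, 17711, 28657, 46368, 75025, 121393, 196418, 317811, 514229, 832040, 1346269, 2178309, 3524578, 5702887, 9227465, 14930352, 24157817, 39088169, 63245986, 102334155
F(40) = 102334155


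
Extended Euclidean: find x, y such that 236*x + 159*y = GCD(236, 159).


Tabular extended Euclidean (each row: r = 236*s + 159*t):
r=236, s=1, t=0
r=159, s=0, t=1
q=1: r=77, s=1, t=-1   [236*(1) + 159*(-1) = 77]
q=2: r=5, s=-2, t=3   [236*(-2) + 159*(3) = 5]
q=15: r=2, s=31, t=-46   [236*(31) + 159*(-46) = 2]
q=2: r=1, s=-64, t=95   [236*(-64) + 159*(95) = 1]
q=2: r=0, s=159, t=-236   [236*(159) + 159*(-236) = 0]
GCD = 1; from the row with r=1: x=-64, y=95
Check: 236*(-64) + 159*(95) = -15104 + 15105 = 1

GCD = 1, x = -64, y = 95


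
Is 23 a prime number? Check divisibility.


Check divisors up to sqrt(23) = 4.7958
No divisors found.
23 is prime.

Yes, 23 is prime


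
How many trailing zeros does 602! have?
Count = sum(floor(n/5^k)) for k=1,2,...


floor(602/5) = 120
floor(602/25) = 24
floor(602/125) = 4
Total = 148

148 trailing zeros


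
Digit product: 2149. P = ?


2 × 1 × 4 × 9 = 72


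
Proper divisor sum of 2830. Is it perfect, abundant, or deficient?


Proper divisors: 1, 2, 5, 10, 283, 566, 1415
Sum = 1 + 2 + 5 + 10 + 283 + 566 + 1415 = 2282
2282 < 2830 → deficient

s(2830) = 2282 (deficient)


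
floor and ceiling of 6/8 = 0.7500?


6/8 = 0.7500
floor = 0
ceil = 1

floor = 0, ceil = 1


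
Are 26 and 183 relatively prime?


Euclidean algorithm:
183 = 7 * 26 + 1
26 = 26 * 1 + 0
GCD(26, 183) = 1

Yes, coprime (GCD = 1)


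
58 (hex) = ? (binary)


58 (base 16) = 88 (decimal)
88 (decimal) = 1011000 (base 2)


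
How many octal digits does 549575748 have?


549575748 in base 8 = 4060356104
Number of digits = 10

10 digits (base 8)


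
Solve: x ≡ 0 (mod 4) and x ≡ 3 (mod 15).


M = 4*15 = 60
M1 = M/4 = 15, M2 = M/15 = 4
M1^(-1) mod 4 = 3, M2^(-1) mod 15 = 4
x = 0*15*3 + 3*4*4 = 48
48 mod 60 = 48
Check: 48 mod 4 = 0 ✓, 48 mod 15 = 3 ✓

x ≡ 48 (mod 60)


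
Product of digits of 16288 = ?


1 × 6 × 2 × 8 × 8 = 768


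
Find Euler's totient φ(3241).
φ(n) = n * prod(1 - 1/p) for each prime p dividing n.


3241 = 7 × 463
Prime factors: 7, 463
φ(3241) = 3241 × (1-1/7) × (1-1/463)
= 3241 × 6/7 × 462/463 = 2772

φ(3241) = 2772


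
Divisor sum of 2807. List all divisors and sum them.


Divisors of 2807: 1, 7, 401, 2807
Sum = 1 + 7 + 401 + 2807 = 3216

σ(2807) = 3216


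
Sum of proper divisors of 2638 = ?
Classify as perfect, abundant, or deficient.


Proper divisors: 1, 2, 1319
Sum = 1 + 2 + 1319 = 1322
1322 < 2638 → deficient

s(2638) = 1322 (deficient)


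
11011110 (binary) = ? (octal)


11011110 (base 2) = 222 (decimal)
222 (decimal) = 336 (base 8)


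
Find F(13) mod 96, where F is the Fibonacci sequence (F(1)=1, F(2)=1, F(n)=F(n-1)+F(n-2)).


F(k) mod 96 for k=1..13:
1, 1, 2, 3, 5, 8, 13, 21, 34, 55, 89, 48, 41
F(13) mod 96 = 41


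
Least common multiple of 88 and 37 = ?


GCD(88, 37) = 1
LCM = 88*37/1 = 3256/1 = 3256

LCM = 3256


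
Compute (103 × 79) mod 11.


103 × 79 = 8137
8137 mod 11 = 8


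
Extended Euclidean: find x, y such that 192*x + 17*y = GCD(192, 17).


Tabular extended Euclidean (each row: r = 192*s + 17*t):
r=192, s=1, t=0
r=17, s=0, t=1
q=11: r=5, s=1, t=-11   [192*(1) + 17*(-11) = 5]
q=3: r=2, s=-3, t=34   [192*(-3) + 17*(34) = 2]
q=2: r=1, s=7, t=-79   [192*(7) + 17*(-79) = 1]
q=2: r=0, s=-17, t=192   [192*(-17) + 17*(192) = 0]
GCD = 1; from the row with r=1: x=7, y=-79
Check: 192*(7) + 17*(-79) = 1344 - 1343 = 1

GCD = 1, x = 7, y = -79


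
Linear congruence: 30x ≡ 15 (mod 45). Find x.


GCD(30, 45) = 15 divides 15
Divide: 2x ≡ 1 (mod 3)
x ≡ 2 (mod 3)


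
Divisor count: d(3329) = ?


3329 = 3329^1
d(3329) = (1+1) = 2

2 divisors


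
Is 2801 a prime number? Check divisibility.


Check divisors up to sqrt(2801) = 52.9245
No divisors found.
2801 is prime.

Yes, 2801 is prime


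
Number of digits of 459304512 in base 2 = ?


459304512 in base 2 = 11011011000000110111001000000
Number of digits = 29

29 digits (base 2)


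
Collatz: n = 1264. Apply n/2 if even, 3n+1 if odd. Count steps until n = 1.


1264 → 632 → 316 → 158 → 79 → 238 → 119 → 358 → 179 → 538 → 269 → 808 → 404 → 202 → 101 → 304 → 152 → 76 → 38 → 19 → 58 → 29 → 88 → 44 → 22 → 11 → 34 → 17 → 52 → 26 → 13 → 40 → 20 → 10 → 5 → 16 → 8 → 4 → 2 → 1
Total steps = 39

39 steps


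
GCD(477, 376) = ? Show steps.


477 = 1 * 376 + 101
376 = 3 * 101 + 73
101 = 1 * 73 + 28
73 = 2 * 28 + 17
28 = 1 * 17 + 11
17 = 1 * 11 + 6
11 = 1 * 6 + 5
6 = 1 * 5 + 1
5 = 5 * 1 + 0
GCD = 1


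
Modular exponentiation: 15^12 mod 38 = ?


15^1 mod 38 = 15
15^2 mod 38 = 35
15^3 mod 38 = 31
15^4 mod 38 = 9
15^5 mod 38 = 21
15^6 mod 38 = 11
15^7 mod 38 = 13
15^8 mod 38 = 5
15^9 mod 38 = 37
15^10 mod 38 = 23
15^11 mod 38 = 3
15^12 mod 38 = 7


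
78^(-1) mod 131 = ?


Use the extended Euclidean algorithm on (131, 78); each row r = 131*s + 78*t:
r=131, s=1, t=0
r=78, s=0, t=1
q=1: r=53, s=1, t=-1   [131*(1) + 78*(-1) = 53]
q=1: r=25, s=-1, t=2   [131*(-1) + 78*(2) = 25]
q=2: r=3, s=3, t=-5   [131*(3) + 78*(-5) = 3]
q=8: r=1, s=-25, t=42   [131*(-25) + 78*(42) = 1]
q=3: r=0, s=78, t=-131   [131*(78) + 78*(-131) = 0]
GCD = 1 with t = 42, so 78*(42) ≡ 1 (mod 131)
Inverse = 42 mod 131 = 42
Check: 78 * 42 = 3276 ≡ 1 (mod 131)

78^(-1) ≡ 42 (mod 131)


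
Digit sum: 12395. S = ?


1 + 2 + 3 + 9 + 5 = 20


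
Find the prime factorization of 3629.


3629 / 19 = 191
191 / 191 = 1
3629 = 19 × 191


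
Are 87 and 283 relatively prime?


Euclidean algorithm:
283 = 3 * 87 + 22
87 = 3 * 22 + 21
22 = 1 * 21 + 1
21 = 21 * 1 + 0
GCD(87, 283) = 1

Yes, coprime (GCD = 1)


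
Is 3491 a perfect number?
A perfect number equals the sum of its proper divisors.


Proper divisors of 3491: 1
Sum = 1 = 1

No, 3491 is not perfect (1 ≠ 3491)


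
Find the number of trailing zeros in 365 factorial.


floor(365/5) = 73
floor(365/25) = 14
floor(365/125) = 2
Total = 89

89 trailing zeros


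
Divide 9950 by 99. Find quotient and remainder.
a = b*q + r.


9950 = 99 * 100 + 50
Check: 9900 + 50 = 9950

q = 100, r = 50


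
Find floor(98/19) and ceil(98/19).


98/19 = 5.1579
floor = 5
ceil = 6

floor = 5, ceil = 6


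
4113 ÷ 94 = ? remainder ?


4113 = 94 * 43 + 71
Check: 4042 + 71 = 4113

q = 43, r = 71


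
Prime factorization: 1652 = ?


1652 / 2 = 826
826 / 2 = 413
413 / 7 = 59
59 / 59 = 1
1652 = 2^2 × 7 × 59


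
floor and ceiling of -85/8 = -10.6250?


-85/8 = -10.6250
floor = -11
ceil = -10

floor = -11, ceil = -10


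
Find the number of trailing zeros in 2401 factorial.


floor(2401/5) = 480
floor(2401/25) = 96
floor(2401/125) = 19
floor(2401/625) = 3
Total = 598

598 trailing zeros


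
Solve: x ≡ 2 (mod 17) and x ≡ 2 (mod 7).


M = 17*7 = 119
M1 = M/17 = 7, M2 = M/7 = 17
M1^(-1) mod 17 = 5, M2^(-1) mod 7 = 5
x = 2*7*5 + 2*17*5 = 240
240 mod 119 = 2
Check: 2 mod 17 = 2 ✓, 2 mod 7 = 2 ✓

x ≡ 2 (mod 119)


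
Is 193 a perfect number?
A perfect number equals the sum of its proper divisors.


Proper divisors of 193: 1
Sum = 1 = 1

No, 193 is not perfect (1 ≠ 193)


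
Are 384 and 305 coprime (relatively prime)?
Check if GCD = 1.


Euclidean algorithm:
384 = 1 * 305 + 79
305 = 3 * 79 + 68
79 = 1 * 68 + 11
68 = 6 * 11 + 2
11 = 5 * 2 + 1
2 = 2 * 1 + 0
GCD(384, 305) = 1

Yes, coprime (GCD = 1)


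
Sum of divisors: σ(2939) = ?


Divisors of 2939: 1, 2939
Sum = 1 + 2939 = 2940

σ(2939) = 2940


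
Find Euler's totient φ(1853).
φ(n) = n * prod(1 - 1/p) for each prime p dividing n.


1853 = 17 × 109
Prime factors: 17, 109
φ(1853) = 1853 × (1-1/17) × (1-1/109)
= 1853 × 16/17 × 108/109 = 1728

φ(1853) = 1728


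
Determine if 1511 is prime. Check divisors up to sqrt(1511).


Check divisors up to sqrt(1511) = 38.8716
No divisors found.
1511 is prime.

Yes, 1511 is prime


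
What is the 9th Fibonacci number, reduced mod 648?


F(k) mod 648 for k=1..9:
1, 1, 2, 3, 5, 8, 13, 21, 34
F(9) mod 648 = 34


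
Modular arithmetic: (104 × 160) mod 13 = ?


104 × 160 = 16640
16640 mod 13 = 0


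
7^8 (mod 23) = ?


7^1 mod 23 = 7
7^2 mod 23 = 3
7^3 mod 23 = 21
7^4 mod 23 = 9
7^5 mod 23 = 17
7^6 mod 23 = 4
7^7 mod 23 = 5
7^8 mod 23 = 12


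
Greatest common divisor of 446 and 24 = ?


446 = 18 * 24 + 14
24 = 1 * 14 + 10
14 = 1 * 10 + 4
10 = 2 * 4 + 2
4 = 2 * 2 + 0
GCD = 2


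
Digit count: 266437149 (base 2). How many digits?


266437149 in base 2 = 1111111000011000001000011101
Number of digits = 28

28 digits (base 2)


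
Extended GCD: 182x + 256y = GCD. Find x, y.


Tabular extended Euclidean (each row: r = 182*s + 256*t):
r=182, s=1, t=0
r=256, s=0, t=1
q=0: r=182, s=1, t=0   [182*(1) + 256*(0) = 182]
q=1: r=74, s=-1, t=1   [182*(-1) + 256*(1) = 74]
q=2: r=34, s=3, t=-2   [182*(3) + 256*(-2) = 34]
q=2: r=6, s=-7, t=5   [182*(-7) + 256*(5) = 6]
q=5: r=4, s=38, t=-27   [182*(38) + 256*(-27) = 4]
q=1: r=2, s=-45, t=32   [182*(-45) + 256*(32) = 2]
q=2: r=0, s=128, t=-91   [182*(128) + 256*(-91) = 0]
GCD = 2; from the row with r=2: x=-45, y=32
Check: 182*(-45) + 256*(32) = -8190 + 8192 = 2

GCD = 2, x = -45, y = 32


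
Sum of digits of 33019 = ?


3 + 3 + 0 + 1 + 9 = 16


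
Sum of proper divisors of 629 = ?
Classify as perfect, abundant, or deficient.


Proper divisors: 1, 17, 37
Sum = 1 + 17 + 37 = 55
55 < 629 → deficient

s(629) = 55 (deficient)


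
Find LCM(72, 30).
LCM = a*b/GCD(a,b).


GCD(72, 30) = 6
LCM = 72*30/6 = 2160/6 = 360

LCM = 360


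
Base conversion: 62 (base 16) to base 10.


62 (base 16) = 98 (decimal)
98 (decimal) = 98 (base 10)


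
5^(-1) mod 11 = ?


Use the extended Euclidean algorithm on (11, 5); each row r = 11*s + 5*t:
r=11, s=1, t=0
r=5, s=0, t=1
q=2: r=1, s=1, t=-2   [11*(1) + 5*(-2) = 1]
q=5: r=0, s=-5, t=11   [11*(-5) + 5*(11) = 0]
GCD = 1 with t = -2, so 5*(-2) ≡ 1 (mod 11)
Inverse = -2 mod 11 = 9
Check: 5 * 9 = 45 ≡ 1 (mod 11)

5^(-1) ≡ 9 (mod 11)


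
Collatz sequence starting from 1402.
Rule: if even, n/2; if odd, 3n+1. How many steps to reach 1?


1402 → 701 → 2104 → 1052 → 526 → 263 → 790 → 395 → 1186 → 593 → 1780 → 890 → 445 → 1336 → 668 → 334 → 167 → 502 → 251 → 754 → 377 → 1132 → 566 → 283 → 850 → 425 → 1276 → 638 → 319 → 958 → 479 → 1438 → 719 → 2158 → 1079 → 3238 → 1619 → 4858 → 2429 → 7288 → 3644 → 1822 → 911 → 2734 → 1367 → 4102 → 2051 → 6154 → 3077 → 9232 → 4616 → 2308 → 1154 → 577 → 1732 → 866 → 433 → 1300 → 650 → 325 → 976 → 488 → 244 → 122 → 61 → 184 → 92 → 46 → 23 → 70 → 35 → 106 → 53 → 160 → 80 → 40 → 20 → 10 → 5 → 16 → 8 → 4 → 2 → 1
Total steps = 83

83 steps


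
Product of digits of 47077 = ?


4 × 7 × 0 × 7 × 7 = 0


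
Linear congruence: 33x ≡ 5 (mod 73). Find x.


GCD(33, 73) = 1, unique solution
a^(-1) mod 73 = 31
x = 31 * 5 mod 73 = 9

x ≡ 9 (mod 73)


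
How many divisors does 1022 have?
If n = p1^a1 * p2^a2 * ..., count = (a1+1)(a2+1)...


1022 = 2^1 × 7^1 × 73^1
d(1022) = (1+1) × (1+1) × (1+1) = 8

8 divisors


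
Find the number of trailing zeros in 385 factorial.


floor(385/5) = 77
floor(385/25) = 15
floor(385/125) = 3
Total = 95

95 trailing zeros


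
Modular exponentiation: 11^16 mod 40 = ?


11^1 mod 40 = 11
11^2 mod 40 = 1
11^3 mod 40 = 11
11^4 mod 40 = 1
11^5 mod 40 = 11
11^6 mod 40 = 1
11^7 mod 40 = 11
11^8 mod 40 = 1
11^9 mod 40 = 11
11^10 mod 40 = 1
11^11 mod 40 = 11
11^12 mod 40 = 1
11^13 mod 40 = 11
11^14 mod 40 = 1
11^15 mod 40 = 11
11^16 mod 40 = 1


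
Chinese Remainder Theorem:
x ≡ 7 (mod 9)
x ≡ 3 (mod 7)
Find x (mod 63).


M = 9*7 = 63
M1 = M/9 = 7, M2 = M/7 = 9
M1^(-1) mod 9 = 4, M2^(-1) mod 7 = 4
x = 7*7*4 + 3*9*4 = 304
304 mod 63 = 52
Check: 52 mod 9 = 7 ✓, 52 mod 7 = 3 ✓

x ≡ 52 (mod 63)


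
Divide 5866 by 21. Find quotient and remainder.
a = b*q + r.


5866 = 21 * 279 + 7
Check: 5859 + 7 = 5866

q = 279, r = 7


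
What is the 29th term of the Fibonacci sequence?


Sequence: 1, 1, 2, 3, 5, 8, 13, 21, 34, 55, 89, 144, 233, 377, 610, 987, 1597, 2584, 4181, 6765, 10946, 17711, 28657, 46368, 75025, 121393, 196418, 317811, 514229
F(29) = 514229


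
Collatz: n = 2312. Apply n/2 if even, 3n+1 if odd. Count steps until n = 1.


2312 → 1156 → 578 → 289 → 868 → 434 → 217 → 652 → 326 → 163 → 490 → 245 → 736 → 368 → 184 → 92 → 46 → 23 → 70 → 35 → 106 → 53 → 160 → 80 → 40 → 20 → 10 → 5 → 16 → 8 → 4 → 2 → 1
Total steps = 32

32 steps


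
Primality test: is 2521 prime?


Check divisors up to sqrt(2521) = 50.2096
No divisors found.
2521 is prime.

Yes, 2521 is prime


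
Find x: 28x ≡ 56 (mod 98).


GCD(28, 98) = 14 divides 56
Divide: 2x ≡ 4 (mod 7)
x ≡ 2 (mod 7)


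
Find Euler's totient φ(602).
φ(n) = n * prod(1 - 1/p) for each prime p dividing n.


602 = 2 × 7 × 43
Prime factors: 2, 7, 43
φ(602) = 602 × (1-1/2) × (1-1/7) × (1-1/43)
= 602 × 1/2 × 6/7 × 42/43 = 252

φ(602) = 252


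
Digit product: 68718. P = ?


6 × 8 × 7 × 1 × 8 = 2688


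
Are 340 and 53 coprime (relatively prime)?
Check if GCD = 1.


Euclidean algorithm:
340 = 6 * 53 + 22
53 = 2 * 22 + 9
22 = 2 * 9 + 4
9 = 2 * 4 + 1
4 = 4 * 1 + 0
GCD(340, 53) = 1

Yes, coprime (GCD = 1)


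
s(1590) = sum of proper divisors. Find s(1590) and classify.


Proper divisors: 1, 2, 3, 5, 6, 10, 15, 30, 53, 106, 159, 265, 318, 530, 795
Sum = 1 + 2 + 3 + 5 + 6 + 10 + 15 + 30 + 53 + 106 + 159 + 265 + 318 + 530 + 795 = 2298
2298 > 1590 → abundant

s(1590) = 2298 (abundant)


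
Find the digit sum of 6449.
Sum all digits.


6 + 4 + 4 + 9 = 23


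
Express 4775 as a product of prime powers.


4775 / 5 = 955
955 / 5 = 191
191 / 191 = 1
4775 = 5^2 × 191


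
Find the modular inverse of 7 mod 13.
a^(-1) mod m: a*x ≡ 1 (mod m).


Use the extended Euclidean algorithm on (13, 7); each row r = 13*s + 7*t:
r=13, s=1, t=0
r=7, s=0, t=1
q=1: r=6, s=1, t=-1   [13*(1) + 7*(-1) = 6]
q=1: r=1, s=-1, t=2   [13*(-1) + 7*(2) = 1]
q=6: r=0, s=7, t=-13   [13*(7) + 7*(-13) = 0]
GCD = 1 with t = 2, so 7*(2) ≡ 1 (mod 13)
Inverse = 2 mod 13 = 2
Check: 7 * 2 = 14 ≡ 1 (mod 13)

7^(-1) ≡ 2 (mod 13)


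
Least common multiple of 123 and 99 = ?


GCD(123, 99) = 3
LCM = 123*99/3 = 12177/3 = 4059

LCM = 4059


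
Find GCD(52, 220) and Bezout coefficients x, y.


Tabular extended Euclidean (each row: r = 52*s + 220*t):
r=52, s=1, t=0
r=220, s=0, t=1
q=0: r=52, s=1, t=0   [52*(1) + 220*(0) = 52]
q=4: r=12, s=-4, t=1   [52*(-4) + 220*(1) = 12]
q=4: r=4, s=17, t=-4   [52*(17) + 220*(-4) = 4]
q=3: r=0, s=-55, t=13   [52*(-55) + 220*(13) = 0]
GCD = 4; from the row with r=4: x=17, y=-4
Check: 52*(17) + 220*(-4) = 884 - 880 = 4

GCD = 4, x = 17, y = -4


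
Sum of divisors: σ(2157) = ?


Divisors of 2157: 1, 3, 719, 2157
Sum = 1 + 3 + 719 + 2157 = 2880

σ(2157) = 2880


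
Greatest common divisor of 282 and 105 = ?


282 = 2 * 105 + 72
105 = 1 * 72 + 33
72 = 2 * 33 + 6
33 = 5 * 6 + 3
6 = 2 * 3 + 0
GCD = 3


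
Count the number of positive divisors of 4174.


4174 = 2^1 × 2087^1
d(4174) = (1+1) × (1+1) = 4

4 divisors


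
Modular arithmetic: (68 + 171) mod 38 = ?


68 + 171 = 239
239 mod 38 = 11


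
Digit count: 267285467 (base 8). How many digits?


267285467 in base 8 = 1773471733
Number of digits = 10

10 digits (base 8)
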